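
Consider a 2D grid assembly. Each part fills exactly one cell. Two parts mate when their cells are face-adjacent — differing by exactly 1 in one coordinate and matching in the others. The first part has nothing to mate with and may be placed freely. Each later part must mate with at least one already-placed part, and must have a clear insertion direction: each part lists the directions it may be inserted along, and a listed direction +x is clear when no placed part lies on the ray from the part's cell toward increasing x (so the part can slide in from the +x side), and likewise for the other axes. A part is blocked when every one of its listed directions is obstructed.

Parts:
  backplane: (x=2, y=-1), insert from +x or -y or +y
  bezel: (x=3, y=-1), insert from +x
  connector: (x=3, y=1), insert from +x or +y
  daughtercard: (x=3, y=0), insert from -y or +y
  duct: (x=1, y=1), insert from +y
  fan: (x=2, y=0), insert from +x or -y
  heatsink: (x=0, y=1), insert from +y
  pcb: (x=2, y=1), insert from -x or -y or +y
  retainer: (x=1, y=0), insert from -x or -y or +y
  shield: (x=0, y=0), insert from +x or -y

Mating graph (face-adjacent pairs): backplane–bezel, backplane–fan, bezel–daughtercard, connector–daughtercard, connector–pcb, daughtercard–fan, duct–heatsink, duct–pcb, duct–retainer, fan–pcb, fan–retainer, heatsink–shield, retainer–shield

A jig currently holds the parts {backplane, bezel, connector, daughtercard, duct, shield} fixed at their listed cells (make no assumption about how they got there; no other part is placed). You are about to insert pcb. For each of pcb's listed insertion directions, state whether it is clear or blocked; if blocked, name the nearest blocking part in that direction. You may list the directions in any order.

+y: clear; -x: blocked by duct; -y: blocked by backplane

-x: nearest on ray is duct@(1, 1) ⇒ blocked
-y: nearest on ray is backplane@(2, -1) ⇒ blocked
+y: ray from pcb(2, 1) has no placed part ⇒ clear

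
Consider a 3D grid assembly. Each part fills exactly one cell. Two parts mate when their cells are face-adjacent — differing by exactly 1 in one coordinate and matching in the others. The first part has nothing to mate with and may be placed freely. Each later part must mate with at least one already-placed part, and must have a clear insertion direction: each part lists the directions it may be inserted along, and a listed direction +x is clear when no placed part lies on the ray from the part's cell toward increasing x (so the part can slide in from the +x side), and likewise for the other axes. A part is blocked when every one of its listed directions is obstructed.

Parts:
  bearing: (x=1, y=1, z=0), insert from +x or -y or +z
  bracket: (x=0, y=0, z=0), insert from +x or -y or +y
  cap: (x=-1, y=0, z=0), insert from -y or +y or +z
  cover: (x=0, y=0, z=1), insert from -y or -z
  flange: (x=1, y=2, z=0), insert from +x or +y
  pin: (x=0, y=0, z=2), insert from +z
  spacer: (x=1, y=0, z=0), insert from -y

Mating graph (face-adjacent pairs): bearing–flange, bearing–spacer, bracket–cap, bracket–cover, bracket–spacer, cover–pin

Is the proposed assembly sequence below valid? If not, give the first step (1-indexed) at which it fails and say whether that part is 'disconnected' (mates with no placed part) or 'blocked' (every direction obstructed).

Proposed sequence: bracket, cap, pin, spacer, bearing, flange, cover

Invalid at step 3 (disconnected)

1. bracket@(0, 0, 0) [+x clear] — {bracket}
2. cap@(-1, 0, 0) [-y clear] — {bracket, cap}
3. pin@(0, 0, 2) — no placed neighbour ⇒ disconnected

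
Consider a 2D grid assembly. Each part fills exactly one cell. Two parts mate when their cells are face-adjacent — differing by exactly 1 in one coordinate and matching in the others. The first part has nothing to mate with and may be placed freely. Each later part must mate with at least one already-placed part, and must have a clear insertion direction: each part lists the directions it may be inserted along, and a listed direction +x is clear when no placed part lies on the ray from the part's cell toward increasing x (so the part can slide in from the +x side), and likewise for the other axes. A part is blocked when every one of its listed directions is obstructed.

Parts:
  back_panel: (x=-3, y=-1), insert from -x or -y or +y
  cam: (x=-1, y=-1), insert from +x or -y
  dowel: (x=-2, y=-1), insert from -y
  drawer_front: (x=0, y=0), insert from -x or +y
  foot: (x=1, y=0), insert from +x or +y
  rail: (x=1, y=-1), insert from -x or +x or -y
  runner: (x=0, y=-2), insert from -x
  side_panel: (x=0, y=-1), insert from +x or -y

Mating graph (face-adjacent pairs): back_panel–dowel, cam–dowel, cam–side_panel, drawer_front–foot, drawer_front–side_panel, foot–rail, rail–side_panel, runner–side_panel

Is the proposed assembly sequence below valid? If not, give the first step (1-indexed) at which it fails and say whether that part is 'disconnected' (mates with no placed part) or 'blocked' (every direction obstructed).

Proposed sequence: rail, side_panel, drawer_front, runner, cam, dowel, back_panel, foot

Valid

1. rail@(1, -1) [-x clear] — {rail}
2. side_panel@(0, -1) [-y clear] — {rail, side_panel}
3. drawer_front@(0, 0) [-x clear] — {drawer_front, rail, side_panel}
4. runner@(0, -2) [-x clear] — {drawer_front, rail, runner, side_panel}
5. cam@(-1, -1) [-y clear] — {cam, drawer_front, rail, runner, side_panel}
6. dowel@(-2, -1) [-y clear] — {cam, dowel, drawer_front, rail, runner, side_panel}
7. back_panel@(-3, -1) [-x clear] — {back_panel, cam, dowel, drawer_front, rail, runner, side_panel}
8. foot@(1, 0) [+x clear] — {back_panel, cam, dowel, drawer_front, foot, rail, runner, side_panel}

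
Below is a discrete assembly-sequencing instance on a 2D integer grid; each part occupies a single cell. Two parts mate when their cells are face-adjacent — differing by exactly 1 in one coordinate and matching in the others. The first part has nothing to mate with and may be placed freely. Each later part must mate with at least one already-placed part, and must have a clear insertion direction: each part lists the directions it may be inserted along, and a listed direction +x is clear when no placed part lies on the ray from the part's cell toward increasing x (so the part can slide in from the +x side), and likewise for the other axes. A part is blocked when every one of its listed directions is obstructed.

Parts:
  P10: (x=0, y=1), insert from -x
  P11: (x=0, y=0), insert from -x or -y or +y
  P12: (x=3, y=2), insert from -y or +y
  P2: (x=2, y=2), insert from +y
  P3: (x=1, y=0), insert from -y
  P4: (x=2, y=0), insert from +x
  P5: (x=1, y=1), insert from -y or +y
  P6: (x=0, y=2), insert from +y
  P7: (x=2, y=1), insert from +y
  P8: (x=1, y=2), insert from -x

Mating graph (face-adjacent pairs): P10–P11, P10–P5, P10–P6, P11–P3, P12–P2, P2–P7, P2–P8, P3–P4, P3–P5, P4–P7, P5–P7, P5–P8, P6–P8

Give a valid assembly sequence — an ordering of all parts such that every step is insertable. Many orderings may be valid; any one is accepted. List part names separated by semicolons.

1. P11@(0, 0) [-x clear] — {P11}
2. P10@(0, 1) [-x clear] — {P10, P11}
3. P5@(1, 1) [-y clear] — {P10, P11, P5}
4. P7@(2, 1) [+y clear] — {P10, P11, P5, P7}
5. P4@(2, 0) [+x clear] — {P10, P11, P4, P5, P7}
6. P8@(1, 2) [-x clear] — {P10, P11, P4, P5, P7, P8}
7. P6@(0, 2) [+y clear] — {P10, P11, P4, P5, P6, P7, P8}
8. P2@(2, 2) [+y clear] — {P10, P11, P2, P4, P5, P6, P7, P8}
9. P3@(1, 0) [-y clear] — {P10, P11, P2, P3, P4, P5, P6, P7, P8}
10. P12@(3, 2) [-y clear] — {P10, P11, P12, P2, P3, P4, P5, P6, P7, P8}

P11; P10; P5; P7; P4; P8; P6; P2; P3; P12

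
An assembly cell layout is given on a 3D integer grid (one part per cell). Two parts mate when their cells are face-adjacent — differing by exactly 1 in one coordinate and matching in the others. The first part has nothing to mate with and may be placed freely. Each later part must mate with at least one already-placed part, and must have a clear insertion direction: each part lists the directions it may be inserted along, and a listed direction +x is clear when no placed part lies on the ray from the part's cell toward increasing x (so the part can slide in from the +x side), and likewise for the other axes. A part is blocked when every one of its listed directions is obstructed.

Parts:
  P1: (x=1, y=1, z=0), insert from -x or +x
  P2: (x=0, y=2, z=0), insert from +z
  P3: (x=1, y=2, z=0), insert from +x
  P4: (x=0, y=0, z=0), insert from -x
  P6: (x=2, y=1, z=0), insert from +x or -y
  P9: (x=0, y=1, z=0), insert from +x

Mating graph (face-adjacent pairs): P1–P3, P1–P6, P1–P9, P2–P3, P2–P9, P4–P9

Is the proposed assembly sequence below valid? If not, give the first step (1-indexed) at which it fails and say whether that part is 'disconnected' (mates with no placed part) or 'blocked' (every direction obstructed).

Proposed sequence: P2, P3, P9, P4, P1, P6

1. P2@(0, 2, 0) [+z clear] — {P2}
2. P3@(1, 2, 0) [+x clear] — {P2, P3}
3. P9@(0, 1, 0) [+x clear] — {P2, P3, P9}
4. P4@(0, 0, 0) [-x clear] — {P2, P3, P4, P9}
5. P1@(1, 1, 0) [+x clear] — {P1, P2, P3, P4, P9}
6. P6@(2, 1, 0) [+x clear] — {P1, P2, P3, P4, P6, P9}

Valid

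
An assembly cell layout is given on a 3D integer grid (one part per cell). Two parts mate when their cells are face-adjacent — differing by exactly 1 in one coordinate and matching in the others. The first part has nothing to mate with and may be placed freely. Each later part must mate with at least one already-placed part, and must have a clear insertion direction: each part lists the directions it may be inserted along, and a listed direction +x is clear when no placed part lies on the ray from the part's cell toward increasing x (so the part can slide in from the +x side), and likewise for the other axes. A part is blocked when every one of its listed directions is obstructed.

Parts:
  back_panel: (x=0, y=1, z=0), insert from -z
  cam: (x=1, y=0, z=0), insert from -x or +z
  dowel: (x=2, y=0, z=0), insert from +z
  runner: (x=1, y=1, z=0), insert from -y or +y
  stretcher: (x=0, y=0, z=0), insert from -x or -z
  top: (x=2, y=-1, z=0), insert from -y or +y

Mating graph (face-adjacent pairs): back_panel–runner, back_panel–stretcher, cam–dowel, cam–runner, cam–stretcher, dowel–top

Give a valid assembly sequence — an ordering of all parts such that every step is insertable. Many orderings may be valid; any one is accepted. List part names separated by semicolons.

top; dowel; cam; stretcher; back_panel; runner

1. top@(2, -1, 0) [-y clear] — {top}
2. dowel@(2, 0, 0) [+z clear] — {dowel, top}
3. cam@(1, 0, 0) [-x clear] — {cam, dowel, top}
4. stretcher@(0, 0, 0) [-x clear] — {cam, dowel, stretcher, top}
5. back_panel@(0, 1, 0) [-z clear] — {back_panel, cam, dowel, stretcher, top}
6. runner@(1, 1, 0) [+y clear] — {back_panel, cam, dowel, runner, stretcher, top}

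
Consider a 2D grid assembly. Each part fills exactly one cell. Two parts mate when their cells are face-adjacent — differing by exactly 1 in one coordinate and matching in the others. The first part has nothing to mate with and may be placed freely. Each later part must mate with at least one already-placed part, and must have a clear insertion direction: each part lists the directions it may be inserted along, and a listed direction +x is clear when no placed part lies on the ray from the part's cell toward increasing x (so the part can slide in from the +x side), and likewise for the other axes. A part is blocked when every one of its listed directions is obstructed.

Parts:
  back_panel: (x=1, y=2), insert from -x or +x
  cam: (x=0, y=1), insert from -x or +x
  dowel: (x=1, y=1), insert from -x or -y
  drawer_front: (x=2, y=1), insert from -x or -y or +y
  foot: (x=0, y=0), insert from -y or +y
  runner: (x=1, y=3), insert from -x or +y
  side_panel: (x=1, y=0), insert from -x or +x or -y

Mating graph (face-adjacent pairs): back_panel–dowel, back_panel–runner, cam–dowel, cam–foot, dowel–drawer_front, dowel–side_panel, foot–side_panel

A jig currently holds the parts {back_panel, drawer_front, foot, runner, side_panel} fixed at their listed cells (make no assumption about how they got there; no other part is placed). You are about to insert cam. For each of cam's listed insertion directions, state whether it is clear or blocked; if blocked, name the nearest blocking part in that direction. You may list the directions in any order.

-x: ray from cam(0, 1) has no placed part ⇒ clear
+x: nearest on ray is drawer_front@(2, 1) ⇒ blocked

+x: blocked by drawer_front; -x: clear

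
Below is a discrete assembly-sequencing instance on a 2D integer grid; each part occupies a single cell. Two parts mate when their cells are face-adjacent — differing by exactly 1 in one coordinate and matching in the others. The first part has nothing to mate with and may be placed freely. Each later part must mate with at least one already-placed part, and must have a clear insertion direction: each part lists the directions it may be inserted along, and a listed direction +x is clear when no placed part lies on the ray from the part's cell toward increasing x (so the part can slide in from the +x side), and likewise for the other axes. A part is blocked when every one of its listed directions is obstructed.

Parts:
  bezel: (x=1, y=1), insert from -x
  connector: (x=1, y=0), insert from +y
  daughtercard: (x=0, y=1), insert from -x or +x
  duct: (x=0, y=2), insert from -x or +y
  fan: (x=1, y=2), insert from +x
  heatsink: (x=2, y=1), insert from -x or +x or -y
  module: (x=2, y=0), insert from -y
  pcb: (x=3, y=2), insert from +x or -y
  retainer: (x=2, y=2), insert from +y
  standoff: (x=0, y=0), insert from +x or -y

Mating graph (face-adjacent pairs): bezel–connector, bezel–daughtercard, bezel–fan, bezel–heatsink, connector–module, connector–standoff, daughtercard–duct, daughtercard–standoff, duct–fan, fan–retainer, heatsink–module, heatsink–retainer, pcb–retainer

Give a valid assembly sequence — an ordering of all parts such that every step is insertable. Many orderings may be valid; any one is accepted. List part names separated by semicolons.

1. module@(2, 0) [-y clear] — {module}
2. connector@(1, 0) [+y clear] — {connector, module}
3. bezel@(1, 1) [-x clear] — {bezel, connector, module}
4. daughtercard@(0, 1) [-x clear] — {bezel, connector, daughtercard, module}
5. duct@(0, 2) [-x clear] — {bezel, connector, daughtercard, duct, module}
6. standoff@(0, 0) [-y clear] — {bezel, connector, daughtercard, duct, module, standoff}
7. fan@(1, 2) [+x clear] — {bezel, connector, daughtercard, duct, fan, module, standoff}
8. retainer@(2, 2) [+y clear] — {bezel, connector, daughtercard, duct, fan, module, retainer, standoff}
9. pcb@(3, 2) [+x clear] — {bezel, connector, daughtercard, duct, fan, module, pcb, retainer, standoff}
10. heatsink@(2, 1) [+x clear] — {bezel, connector, daughtercard, duct, fan, heatsink, module, pcb, retainer, standoff}

module; connector; bezel; daughtercard; duct; standoff; fan; retainer; pcb; heatsink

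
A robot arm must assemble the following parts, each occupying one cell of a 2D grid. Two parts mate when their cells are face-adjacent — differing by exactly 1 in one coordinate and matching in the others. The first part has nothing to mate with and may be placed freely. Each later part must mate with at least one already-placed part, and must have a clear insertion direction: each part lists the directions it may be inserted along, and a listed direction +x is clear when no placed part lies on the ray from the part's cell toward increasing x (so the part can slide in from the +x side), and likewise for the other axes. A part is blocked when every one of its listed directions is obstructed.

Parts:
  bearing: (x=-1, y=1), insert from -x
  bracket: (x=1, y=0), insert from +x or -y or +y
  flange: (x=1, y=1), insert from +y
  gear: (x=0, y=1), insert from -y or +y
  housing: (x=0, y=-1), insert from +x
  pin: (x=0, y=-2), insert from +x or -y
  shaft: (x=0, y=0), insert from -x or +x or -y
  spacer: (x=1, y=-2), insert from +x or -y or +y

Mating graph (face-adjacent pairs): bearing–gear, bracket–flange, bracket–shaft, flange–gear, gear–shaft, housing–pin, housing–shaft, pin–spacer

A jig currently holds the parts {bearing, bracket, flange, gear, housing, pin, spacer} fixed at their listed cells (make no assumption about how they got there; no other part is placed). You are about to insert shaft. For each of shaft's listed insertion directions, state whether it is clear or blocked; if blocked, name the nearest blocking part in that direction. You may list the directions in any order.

-x: ray from shaft(0, 0) has no placed part ⇒ clear
+x: nearest on ray is bracket@(1, 0) ⇒ blocked
-y: nearest on ray is housing@(0, -1) ⇒ blocked

+x: blocked by bracket; -x: clear; -y: blocked by housing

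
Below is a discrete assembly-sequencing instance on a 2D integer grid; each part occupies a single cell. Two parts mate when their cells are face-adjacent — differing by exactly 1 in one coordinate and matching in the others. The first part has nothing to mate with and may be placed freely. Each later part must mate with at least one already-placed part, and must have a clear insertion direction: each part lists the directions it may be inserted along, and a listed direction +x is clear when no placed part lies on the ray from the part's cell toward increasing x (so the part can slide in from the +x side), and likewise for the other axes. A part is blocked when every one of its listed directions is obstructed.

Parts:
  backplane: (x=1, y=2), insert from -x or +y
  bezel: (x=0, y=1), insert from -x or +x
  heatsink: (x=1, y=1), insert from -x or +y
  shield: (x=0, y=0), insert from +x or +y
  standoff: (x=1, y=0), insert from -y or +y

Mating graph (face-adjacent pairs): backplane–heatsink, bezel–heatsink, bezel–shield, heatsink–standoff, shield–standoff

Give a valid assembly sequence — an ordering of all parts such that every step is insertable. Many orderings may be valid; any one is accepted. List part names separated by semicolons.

standoff; shield; bezel; heatsink; backplane

1. standoff@(1, 0) [-y clear] — {standoff}
2. shield@(0, 0) [+y clear] — {shield, standoff}
3. bezel@(0, 1) [-x clear] — {bezel, shield, standoff}
4. heatsink@(1, 1) [+y clear] — {bezel, heatsink, shield, standoff}
5. backplane@(1, 2) [-x clear] — {backplane, bezel, heatsink, shield, standoff}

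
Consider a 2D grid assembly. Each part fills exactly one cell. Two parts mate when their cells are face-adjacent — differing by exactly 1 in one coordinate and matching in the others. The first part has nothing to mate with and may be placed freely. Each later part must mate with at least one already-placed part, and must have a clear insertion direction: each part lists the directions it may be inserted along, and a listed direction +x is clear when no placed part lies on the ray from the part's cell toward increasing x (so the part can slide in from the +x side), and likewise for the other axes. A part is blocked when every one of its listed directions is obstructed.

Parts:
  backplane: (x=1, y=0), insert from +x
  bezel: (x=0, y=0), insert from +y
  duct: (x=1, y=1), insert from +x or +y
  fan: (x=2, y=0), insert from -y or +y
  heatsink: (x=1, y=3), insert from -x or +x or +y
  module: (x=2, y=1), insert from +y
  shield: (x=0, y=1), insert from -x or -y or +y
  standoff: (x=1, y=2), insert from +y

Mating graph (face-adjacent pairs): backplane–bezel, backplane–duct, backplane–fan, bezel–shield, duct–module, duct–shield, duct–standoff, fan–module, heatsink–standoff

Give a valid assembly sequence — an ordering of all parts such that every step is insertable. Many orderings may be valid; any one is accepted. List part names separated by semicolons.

1. bezel@(0, 0) [+y clear] — {bezel}
2. backplane@(1, 0) [+x clear] — {backplane, bezel}
3. fan@(2, 0) [-y clear] — {backplane, bezel, fan}
4. duct@(1, 1) [+x clear] — {backplane, bezel, duct, fan}
5. standoff@(1, 2) [+y clear] — {backplane, bezel, duct, fan, standoff}
6. shield@(0, 1) [-x clear] — {backplane, bezel, duct, fan, shield, standoff}
7. module@(2, 1) [+y clear] — {backplane, bezel, duct, fan, module, shield, standoff}
8. heatsink@(1, 3) [-x clear] — {backplane, bezel, duct, fan, heatsink, module, shield, standoff}

bezel; backplane; fan; duct; standoff; shield; module; heatsink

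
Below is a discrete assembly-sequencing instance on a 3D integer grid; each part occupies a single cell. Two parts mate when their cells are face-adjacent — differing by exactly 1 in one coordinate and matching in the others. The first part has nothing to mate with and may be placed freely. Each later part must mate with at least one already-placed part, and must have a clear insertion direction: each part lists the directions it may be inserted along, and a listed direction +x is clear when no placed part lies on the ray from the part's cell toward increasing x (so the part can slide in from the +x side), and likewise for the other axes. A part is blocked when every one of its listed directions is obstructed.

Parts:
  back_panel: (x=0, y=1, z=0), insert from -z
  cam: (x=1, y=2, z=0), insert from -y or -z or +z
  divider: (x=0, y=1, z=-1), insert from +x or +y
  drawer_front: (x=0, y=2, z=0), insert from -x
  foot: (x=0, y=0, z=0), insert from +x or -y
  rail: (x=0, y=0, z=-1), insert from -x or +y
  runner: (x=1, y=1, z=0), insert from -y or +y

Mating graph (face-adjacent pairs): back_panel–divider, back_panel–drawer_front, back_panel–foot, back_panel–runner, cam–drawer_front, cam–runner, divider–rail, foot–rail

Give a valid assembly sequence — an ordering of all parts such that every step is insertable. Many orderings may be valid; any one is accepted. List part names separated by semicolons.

cam; runner; back_panel; foot; rail; drawer_front; divider

1. cam@(1, 2, 0) [-y clear] — {cam}
2. runner@(1, 1, 0) [-y clear] — {cam, runner}
3. back_panel@(0, 1, 0) [-z clear] — {back_panel, cam, runner}
4. foot@(0, 0, 0) [+x clear] — {back_panel, cam, foot, runner}
5. rail@(0, 0, -1) [-x clear] — {back_panel, cam, foot, rail, runner}
6. drawer_front@(0, 2, 0) [-x clear] — {back_panel, cam, drawer_front, foot, rail, runner}
7. divider@(0, 1, -1) [+x clear] — {back_panel, cam, divider, drawer_front, foot, rail, runner}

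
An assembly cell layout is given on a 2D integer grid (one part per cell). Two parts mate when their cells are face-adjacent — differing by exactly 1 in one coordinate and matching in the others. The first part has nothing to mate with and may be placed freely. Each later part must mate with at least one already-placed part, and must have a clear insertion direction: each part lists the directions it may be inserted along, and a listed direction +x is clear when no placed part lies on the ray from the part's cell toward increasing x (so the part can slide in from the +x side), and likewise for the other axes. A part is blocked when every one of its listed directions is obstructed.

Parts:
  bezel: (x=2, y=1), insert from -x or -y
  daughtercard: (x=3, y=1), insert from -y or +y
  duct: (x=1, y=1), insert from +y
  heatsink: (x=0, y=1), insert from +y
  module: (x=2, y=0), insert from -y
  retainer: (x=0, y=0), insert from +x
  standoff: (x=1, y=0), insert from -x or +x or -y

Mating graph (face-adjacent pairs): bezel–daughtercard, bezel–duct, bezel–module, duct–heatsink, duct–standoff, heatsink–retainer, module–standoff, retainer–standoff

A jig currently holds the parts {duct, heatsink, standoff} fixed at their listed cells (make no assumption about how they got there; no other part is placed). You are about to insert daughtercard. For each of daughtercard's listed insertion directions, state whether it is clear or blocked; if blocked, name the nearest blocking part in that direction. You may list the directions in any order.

+y: clear; -y: clear

-y: ray from daughtercard(3, 1) has no placed part ⇒ clear
+y: ray from daughtercard(3, 1) has no placed part ⇒ clear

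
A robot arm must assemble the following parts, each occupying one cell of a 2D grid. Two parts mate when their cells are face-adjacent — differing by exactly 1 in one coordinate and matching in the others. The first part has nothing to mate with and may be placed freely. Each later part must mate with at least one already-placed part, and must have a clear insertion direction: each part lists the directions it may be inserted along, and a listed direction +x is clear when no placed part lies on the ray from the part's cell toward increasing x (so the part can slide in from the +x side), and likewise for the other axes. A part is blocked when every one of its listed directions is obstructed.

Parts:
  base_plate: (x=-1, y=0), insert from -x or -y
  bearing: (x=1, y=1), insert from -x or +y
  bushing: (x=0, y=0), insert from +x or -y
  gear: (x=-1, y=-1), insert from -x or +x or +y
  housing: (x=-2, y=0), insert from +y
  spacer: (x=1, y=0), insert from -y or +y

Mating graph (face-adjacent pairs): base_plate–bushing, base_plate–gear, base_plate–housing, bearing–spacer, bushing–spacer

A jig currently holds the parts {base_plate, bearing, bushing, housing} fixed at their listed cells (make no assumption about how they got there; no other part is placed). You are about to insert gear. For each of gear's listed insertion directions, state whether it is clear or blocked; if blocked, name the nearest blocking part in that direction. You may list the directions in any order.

+x: clear; +y: blocked by base_plate; -x: clear

-x: ray from gear(-1, -1) has no placed part ⇒ clear
+x: ray from gear(-1, -1) has no placed part ⇒ clear
+y: nearest on ray is base_plate@(-1, 0) ⇒ blocked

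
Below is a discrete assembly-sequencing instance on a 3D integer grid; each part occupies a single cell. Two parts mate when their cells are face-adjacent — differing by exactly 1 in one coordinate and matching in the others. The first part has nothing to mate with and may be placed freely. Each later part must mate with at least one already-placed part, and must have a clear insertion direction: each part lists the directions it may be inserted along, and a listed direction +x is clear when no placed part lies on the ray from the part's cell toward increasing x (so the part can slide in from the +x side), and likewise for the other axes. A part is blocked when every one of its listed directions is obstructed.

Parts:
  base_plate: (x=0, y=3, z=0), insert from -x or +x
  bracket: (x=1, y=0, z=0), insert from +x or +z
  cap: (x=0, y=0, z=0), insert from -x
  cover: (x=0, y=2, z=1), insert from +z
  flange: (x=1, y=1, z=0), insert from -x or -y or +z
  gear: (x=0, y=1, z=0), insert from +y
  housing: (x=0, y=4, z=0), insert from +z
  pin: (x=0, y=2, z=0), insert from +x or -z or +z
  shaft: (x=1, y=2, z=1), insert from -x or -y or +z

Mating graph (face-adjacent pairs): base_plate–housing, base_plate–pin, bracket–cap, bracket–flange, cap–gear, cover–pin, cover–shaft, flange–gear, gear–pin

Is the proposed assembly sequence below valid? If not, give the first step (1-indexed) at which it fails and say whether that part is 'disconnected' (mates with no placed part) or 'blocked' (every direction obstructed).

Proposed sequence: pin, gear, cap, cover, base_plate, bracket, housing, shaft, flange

Invalid at step 2 (blocked)

1. pin@(0, 2, 0) [+x clear] — {pin}
2. gear@(0, 1, 0) — +y all obstructed ⇒ blocked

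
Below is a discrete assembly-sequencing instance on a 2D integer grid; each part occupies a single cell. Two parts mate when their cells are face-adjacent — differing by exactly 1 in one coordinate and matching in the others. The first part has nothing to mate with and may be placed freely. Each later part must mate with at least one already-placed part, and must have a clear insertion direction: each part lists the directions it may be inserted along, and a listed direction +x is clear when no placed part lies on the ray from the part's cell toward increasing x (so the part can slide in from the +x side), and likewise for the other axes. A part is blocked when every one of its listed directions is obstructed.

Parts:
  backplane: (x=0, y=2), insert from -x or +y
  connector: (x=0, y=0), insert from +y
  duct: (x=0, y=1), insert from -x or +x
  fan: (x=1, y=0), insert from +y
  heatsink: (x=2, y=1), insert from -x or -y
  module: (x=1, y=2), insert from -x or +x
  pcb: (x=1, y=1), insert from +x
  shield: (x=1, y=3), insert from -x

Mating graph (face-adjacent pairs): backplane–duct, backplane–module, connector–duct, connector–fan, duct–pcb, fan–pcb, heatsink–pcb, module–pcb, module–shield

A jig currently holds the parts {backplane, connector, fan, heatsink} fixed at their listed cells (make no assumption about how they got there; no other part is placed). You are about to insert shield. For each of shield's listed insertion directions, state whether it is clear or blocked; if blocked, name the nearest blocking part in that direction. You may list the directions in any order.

-x: clear

-x: ray from shield(1, 3) has no placed part ⇒ clear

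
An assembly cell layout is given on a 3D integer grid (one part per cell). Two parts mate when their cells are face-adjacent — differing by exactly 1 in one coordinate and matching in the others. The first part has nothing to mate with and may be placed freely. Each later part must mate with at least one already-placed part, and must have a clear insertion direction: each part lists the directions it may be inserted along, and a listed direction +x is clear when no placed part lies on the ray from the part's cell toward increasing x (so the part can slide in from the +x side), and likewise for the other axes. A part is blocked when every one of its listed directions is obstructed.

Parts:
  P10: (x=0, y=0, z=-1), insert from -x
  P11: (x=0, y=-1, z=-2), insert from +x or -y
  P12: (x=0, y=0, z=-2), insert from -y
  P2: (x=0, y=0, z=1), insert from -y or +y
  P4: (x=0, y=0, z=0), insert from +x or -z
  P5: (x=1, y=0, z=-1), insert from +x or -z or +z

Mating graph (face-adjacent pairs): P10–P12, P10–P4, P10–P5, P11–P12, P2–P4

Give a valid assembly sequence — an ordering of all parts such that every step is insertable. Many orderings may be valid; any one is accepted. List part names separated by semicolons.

1. P4@(0, 0, 0) [+x clear] — {P4}
2. P2@(0, 0, 1) [-y clear] — {P2, P4}
3. P10@(0, 0, -1) [-x clear] — {P10, P2, P4}
4. P12@(0, 0, -2) [-y clear] — {P10, P12, P2, P4}
5. P11@(0, -1, -2) [+x clear] — {P10, P11, P12, P2, P4}
6. P5@(1, 0, -1) [+x clear] — {P10, P11, P12, P2, P4, P5}

P4; P2; P10; P12; P11; P5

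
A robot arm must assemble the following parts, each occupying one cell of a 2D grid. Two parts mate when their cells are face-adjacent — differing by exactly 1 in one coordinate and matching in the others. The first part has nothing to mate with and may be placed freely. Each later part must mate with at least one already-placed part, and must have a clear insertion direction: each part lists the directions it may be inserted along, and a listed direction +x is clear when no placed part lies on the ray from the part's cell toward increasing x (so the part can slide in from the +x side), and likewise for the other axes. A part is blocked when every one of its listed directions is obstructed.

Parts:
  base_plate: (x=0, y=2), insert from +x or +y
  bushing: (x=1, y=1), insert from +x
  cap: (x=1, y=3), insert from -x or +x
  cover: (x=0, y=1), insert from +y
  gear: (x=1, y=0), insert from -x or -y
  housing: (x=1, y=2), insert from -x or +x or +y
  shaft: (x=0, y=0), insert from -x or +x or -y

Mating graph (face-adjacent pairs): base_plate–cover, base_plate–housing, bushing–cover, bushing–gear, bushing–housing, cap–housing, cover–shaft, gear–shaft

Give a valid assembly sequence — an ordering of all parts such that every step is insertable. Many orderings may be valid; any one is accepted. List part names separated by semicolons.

cover; shaft; gear; bushing; base_plate; housing; cap

1. cover@(0, 1) [+y clear] — {cover}
2. shaft@(0, 0) [-x clear] — {cover, shaft}
3. gear@(1, 0) [-y clear] — {cover, gear, shaft}
4. bushing@(1, 1) [+x clear] — {bushing, cover, gear, shaft}
5. base_plate@(0, 2) [+x clear] — {base_plate, bushing, cover, gear, shaft}
6. housing@(1, 2) [+x clear] — {base_plate, bushing, cover, gear, housing, shaft}
7. cap@(1, 3) [-x clear] — {base_plate, bushing, cap, cover, gear, housing, shaft}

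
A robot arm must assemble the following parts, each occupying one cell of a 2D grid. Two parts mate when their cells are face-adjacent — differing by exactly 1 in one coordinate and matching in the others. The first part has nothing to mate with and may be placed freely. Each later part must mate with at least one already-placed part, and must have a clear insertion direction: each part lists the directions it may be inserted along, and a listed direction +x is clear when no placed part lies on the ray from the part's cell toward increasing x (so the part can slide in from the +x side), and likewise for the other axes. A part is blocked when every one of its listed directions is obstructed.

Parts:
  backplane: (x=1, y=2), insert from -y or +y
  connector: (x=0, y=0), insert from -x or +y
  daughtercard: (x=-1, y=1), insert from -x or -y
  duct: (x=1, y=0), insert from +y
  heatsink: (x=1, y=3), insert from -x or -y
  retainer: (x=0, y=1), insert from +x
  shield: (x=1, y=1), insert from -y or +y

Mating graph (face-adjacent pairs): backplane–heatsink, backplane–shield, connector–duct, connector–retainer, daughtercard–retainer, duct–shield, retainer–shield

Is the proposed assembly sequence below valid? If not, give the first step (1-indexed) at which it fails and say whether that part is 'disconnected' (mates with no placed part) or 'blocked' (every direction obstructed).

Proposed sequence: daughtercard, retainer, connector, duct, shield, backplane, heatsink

1. daughtercard@(-1, 1) [-x clear] — {daughtercard}
2. retainer@(0, 1) [+x clear] — {daughtercard, retainer}
3. connector@(0, 0) [-x clear] — {connector, daughtercard, retainer}
4. duct@(1, 0) [+y clear] — {connector, daughtercard, duct, retainer}
5. shield@(1, 1) [+y clear] — {connector, daughtercard, duct, retainer, shield}
6. backplane@(1, 2) [+y clear] — {backplane, connector, daughtercard, duct, retainer, shield}
7. heatsink@(1, 3) [-x clear] — {backplane, connector, daughtercard, duct, heatsink, retainer, shield}

Valid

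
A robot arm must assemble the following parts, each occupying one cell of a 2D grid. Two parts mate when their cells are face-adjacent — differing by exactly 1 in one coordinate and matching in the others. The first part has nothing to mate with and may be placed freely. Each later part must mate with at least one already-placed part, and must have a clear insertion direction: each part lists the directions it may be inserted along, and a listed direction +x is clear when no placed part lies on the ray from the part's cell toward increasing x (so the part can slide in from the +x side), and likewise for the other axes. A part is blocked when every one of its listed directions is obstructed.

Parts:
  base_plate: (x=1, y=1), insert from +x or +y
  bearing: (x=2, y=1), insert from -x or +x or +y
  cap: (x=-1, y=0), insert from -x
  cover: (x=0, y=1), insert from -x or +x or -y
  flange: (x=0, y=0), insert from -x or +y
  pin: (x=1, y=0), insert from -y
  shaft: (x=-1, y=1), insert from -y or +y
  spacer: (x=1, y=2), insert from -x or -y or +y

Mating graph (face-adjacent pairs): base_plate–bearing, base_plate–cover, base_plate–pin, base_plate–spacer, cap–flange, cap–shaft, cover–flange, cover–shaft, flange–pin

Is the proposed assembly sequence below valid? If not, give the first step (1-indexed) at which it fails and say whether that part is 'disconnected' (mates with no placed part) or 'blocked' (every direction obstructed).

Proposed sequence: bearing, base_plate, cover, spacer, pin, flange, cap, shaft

Valid

1. bearing@(2, 1) [-x clear] — {bearing}
2. base_plate@(1, 1) [+y clear] — {base_plate, bearing}
3. cover@(0, 1) [-x clear] — {base_plate, bearing, cover}
4. spacer@(1, 2) [-x clear] — {base_plate, bearing, cover, spacer}
5. pin@(1, 0) [-y clear] — {base_plate, bearing, cover, pin, spacer}
6. flange@(0, 0) [-x clear] — {base_plate, bearing, cover, flange, pin, spacer}
7. cap@(-1, 0) [-x clear] — {base_plate, bearing, cap, cover, flange, pin, spacer}
8. shaft@(-1, 1) [+y clear] — {base_plate, bearing, cap, cover, flange, pin, shaft, spacer}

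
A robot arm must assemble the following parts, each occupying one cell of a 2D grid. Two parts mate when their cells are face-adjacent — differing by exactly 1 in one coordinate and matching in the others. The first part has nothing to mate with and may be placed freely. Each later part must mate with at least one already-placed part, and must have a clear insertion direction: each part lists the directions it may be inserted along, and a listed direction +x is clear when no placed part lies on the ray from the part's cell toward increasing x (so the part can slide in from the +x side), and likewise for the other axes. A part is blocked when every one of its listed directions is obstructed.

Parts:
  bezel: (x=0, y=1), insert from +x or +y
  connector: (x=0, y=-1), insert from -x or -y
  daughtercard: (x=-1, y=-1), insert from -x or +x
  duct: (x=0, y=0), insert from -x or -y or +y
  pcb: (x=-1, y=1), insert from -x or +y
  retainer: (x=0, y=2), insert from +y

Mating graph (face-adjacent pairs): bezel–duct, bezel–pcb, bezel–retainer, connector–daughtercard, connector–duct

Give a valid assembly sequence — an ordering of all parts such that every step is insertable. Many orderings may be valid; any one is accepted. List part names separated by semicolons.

1. duct@(0, 0) [-x clear] — {duct}
2. connector@(0, -1) [-x clear] — {connector, duct}
3. daughtercard@(-1, -1) [-x clear] — {connector, daughtercard, duct}
4. bezel@(0, 1) [+x clear] — {bezel, connector, daughtercard, duct}
5. pcb@(-1, 1) [-x clear] — {bezel, connector, daughtercard, duct, pcb}
6. retainer@(0, 2) [+y clear] — {bezel, connector, daughtercard, duct, pcb, retainer}

duct; connector; daughtercard; bezel; pcb; retainer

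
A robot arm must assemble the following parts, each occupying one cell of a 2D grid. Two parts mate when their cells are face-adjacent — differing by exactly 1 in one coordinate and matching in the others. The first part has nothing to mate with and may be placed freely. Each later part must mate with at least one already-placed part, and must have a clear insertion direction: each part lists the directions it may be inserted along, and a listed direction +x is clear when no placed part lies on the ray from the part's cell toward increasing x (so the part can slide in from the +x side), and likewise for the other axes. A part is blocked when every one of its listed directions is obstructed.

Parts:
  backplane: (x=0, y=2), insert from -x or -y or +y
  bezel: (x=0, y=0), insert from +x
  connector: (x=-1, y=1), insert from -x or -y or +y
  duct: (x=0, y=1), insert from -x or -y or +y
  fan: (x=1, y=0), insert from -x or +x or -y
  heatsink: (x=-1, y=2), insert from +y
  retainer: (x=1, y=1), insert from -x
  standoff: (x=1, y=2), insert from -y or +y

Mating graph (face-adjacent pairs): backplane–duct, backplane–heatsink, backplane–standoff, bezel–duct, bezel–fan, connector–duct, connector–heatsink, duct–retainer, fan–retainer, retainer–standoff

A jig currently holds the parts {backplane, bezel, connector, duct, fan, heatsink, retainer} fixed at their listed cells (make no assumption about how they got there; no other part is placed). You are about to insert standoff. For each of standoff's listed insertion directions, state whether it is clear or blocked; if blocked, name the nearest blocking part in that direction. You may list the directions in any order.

+y: clear; -y: blocked by retainer

-y: nearest on ray is retainer@(1, 1) ⇒ blocked
+y: ray from standoff(1, 2) has no placed part ⇒ clear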